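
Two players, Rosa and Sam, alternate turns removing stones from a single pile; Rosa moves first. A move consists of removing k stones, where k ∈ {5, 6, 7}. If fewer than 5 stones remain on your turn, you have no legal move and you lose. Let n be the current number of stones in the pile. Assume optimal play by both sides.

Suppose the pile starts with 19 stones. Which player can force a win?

Rosa wins.

Compute win/loss labels from the base case upward. A position with no move is L. Any other position is W if it can reach an L in one move, else L.
n=0: no move → L
n=1: no move → L
n=2: no move → L
n=3: no move → L
n=4: no move → L
n=5: can move to 0, which is L ⇒ W
n=6: can move to 1, which is L ⇒ W
n=7: can move to 2, which is L ⇒ W
n=8: can move to 3, which is L ⇒ W
n=9: can move to 4, which is L ⇒ W
n=10: can move to 4, which is L ⇒ W
n=11: can move to 4, which is L ⇒ W
n=12: moves to 7(W), 6(W), 5(W); every one is W ⇒ L
n=13: moves to 8(W), 7(W), 6(W); every one is W ⇒ L
n=14: moves to 9(W), 8(W), 7(W); every one is W ⇒ L
n=15: moves to 10(W), 9(W), 8(W); every one is W ⇒ L
n=16: moves to 11(W), 10(W), 9(W); every one is W ⇒ L
n=17: can move to 12, which is L ⇒ W
n=18: can move to 13, which is L ⇒ W
n=19: can move to 14, which is L ⇒ W
The starting position 19 is W: Rosa should remove 5, leaving 14, handing over an L position.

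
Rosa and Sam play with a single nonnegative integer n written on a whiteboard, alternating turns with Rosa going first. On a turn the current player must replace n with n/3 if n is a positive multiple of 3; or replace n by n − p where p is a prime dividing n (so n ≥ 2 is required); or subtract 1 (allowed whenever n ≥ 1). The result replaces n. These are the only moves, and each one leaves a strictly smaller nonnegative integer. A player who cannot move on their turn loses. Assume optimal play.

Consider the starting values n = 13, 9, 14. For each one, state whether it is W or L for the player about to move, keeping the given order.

Work bottom-up. With no move the player to move loses. Otherwise the position is W if at least one move leads to an L position for the opponent, and L if every move leads to a W.
n=0: no move → L
n=1: W (go to 0, an L position)
n=2: W (go to 0, an L position)
n=3: W (go to 0, an L position)
n=4: L (options 2(W), 3(W) are all W)
n=5: W (go to 0, an L position)
n=6: W (go to 4, an L position)
n=7: W (go to 0, an L position)
n=8: L (options 6(W), 7(W) are all W)
n=9: W (go to 8, an L position)
n=10: W (go to 8, an L position)
n=11: W (go to 0, an L position)
n=12: W (go to 4, an L position)
n=13: W (go to 0, an L position)
n=14: L (options 7(W), 12(W), 13(W) are all W)

13: W, 9: W, 14: L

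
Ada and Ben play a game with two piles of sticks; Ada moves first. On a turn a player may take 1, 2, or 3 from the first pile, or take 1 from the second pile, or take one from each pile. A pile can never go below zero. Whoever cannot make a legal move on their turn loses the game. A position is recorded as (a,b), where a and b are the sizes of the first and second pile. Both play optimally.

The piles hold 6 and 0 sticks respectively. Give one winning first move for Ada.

Move to (4,0).

Classify positions by backward induction: terminal positions (no move available) are L. From any other position, the mover wins iff some move reaches an L.
No move ever increases a pile, so every position that can arise here has a ≤ 6 and b ≤ 0; it is enough to label the cells with 0 ≤ a ≤ 6 and 0 ≤ b ≤ 0.
Every move lowers a or b (never raises either), so fill the grid row by row in increasing a, and left to right within a row: each cell's successors are then already labelled.
      b=0
a=0:    L
a=1:    W
a=2:    W
a=3:    W
a=4:    L
a=5:    W
a=6:    W
Cells with no legal move (terminal, hence L): (0,0).
The remaining L cells, each justified by listing all of its moves:
(4,0): →(3,0)(W), (2,0)(W), (1,0)(W) — all W, so L
Every other cell has at least one move into one of the L cells above, so it is W.
From (6,0), the L positions reachable in one move are: (4,0).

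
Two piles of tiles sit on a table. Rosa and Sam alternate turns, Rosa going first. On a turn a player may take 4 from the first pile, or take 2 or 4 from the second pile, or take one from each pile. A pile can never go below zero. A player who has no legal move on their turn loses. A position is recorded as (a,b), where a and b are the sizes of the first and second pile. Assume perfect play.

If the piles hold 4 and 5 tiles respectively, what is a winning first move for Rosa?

Move to (4,3).

Classify positions by backward induction: terminal positions (no move available) are L. From any other position, the mover wins iff some move reaches an L.
No move ever increases a pile, so every position that can arise here has a ≤ 4 and b ≤ 5; it is enough to label the cells with 0 ≤ a ≤ 4 and 0 ≤ b ≤ 5.
Every move lowers a or b (never raises either), so fill the grid row by row in increasing a, and left to right within a row: each cell's successors are then already labelled.
      b=0  b=1  b=2  b=3  b=4  b=5
a=0:    L    L    W    W    W    W
a=1:    L    W    W    L    W    W
a=2:    L    W    W    L    W    W
a=3:    L    W    W    L    W    W
a=4:    W    W    L    L    W    W
Cells with no legal move (terminal, hence L): (0,0), (0,1), (1,0), (2,0), (3,0).
The remaining L cells, each justified by listing all of its moves:
(1,3): moves to (1,1)(W), (0,2)(W); every one is W ⇒ L
(2,3): moves to (2,1)(W), (1,2)(W); every one is W ⇒ L
(3,3): moves to (3,1)(W), (2,2)(W); every one is W ⇒ L
(4,2): moves to (0,2)(W), (4,0)(W), (3,1)(W); every one is W ⇒ L
(4,3): moves to (0,3)(W), (4,1)(W), (3,2)(W); every one is W ⇒ L
Every other cell has at least one move into one of the L cells above, so it is W.
From (4,5), the L positions reachable in one move are: (4,3).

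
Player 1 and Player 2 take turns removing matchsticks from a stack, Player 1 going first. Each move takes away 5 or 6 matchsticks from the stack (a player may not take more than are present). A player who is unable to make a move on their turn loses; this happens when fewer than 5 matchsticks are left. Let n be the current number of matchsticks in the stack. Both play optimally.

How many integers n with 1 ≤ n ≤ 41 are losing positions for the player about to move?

Build the W/L table. Terminal = L. A non-terminal position is W if it has a move to some L; otherwise it is L.
n=0: no move → L
n=1: no move → L
n=2: no move → L
n=3: no move → L
n=4: no move → L
n=5: W (go to 0, an L position)
n=6: W (go to 1, an L position)
n=7: W (go to 2, an L position)
n=8: W (go to 3, an L position)
n=9: W (go to 4, an L position)
n=10: W (go to 4, an L position)
n=11: L (options 6(W), 5(W) are all W)
n=12: L (options 7(W), 6(W) are all W)
n=13: L (options 8(W), 7(W) are all W)
n=14: L (options 9(W), 8(W) are all W)
n=15: L (options 10(W), 9(W) are all W)
n=16: W (go to 11, an L position)
n=17: W (go to 12, an L position)
n=18: W (go to 13, an L position)
n=19: W (go to 14, an L position)
n=20: W (go to 15, an L position)
n=21: W (go to 15, an L position)
n=22: L (options 17(W), 16(W) are all W)
n=23: L (options 18(W), 17(W) are all W)
n=24: L (options 19(W), 18(W) are all W)
n=25: L (options 20(W), 19(W) are all W)
n=26: L (options 21(W), 20(W) are all W)
n=27: W (go to 22, an L position)
n=28: W (go to 23, an L position)
n=29: W (go to 24, an L position)
n=30: W (go to 25, an L position)
n=31: W (go to 26, an L position)
n=32: W (go to 26, an L position)
n=33: L (options 28(W), 27(W) are all W)
n=34: L (options 29(W), 28(W) are all W)
n=35: L (options 30(W), 29(W) are all W)
n=36: L (options 31(W), 30(W) are all W)
n=37: L (options 32(W), 31(W) are all W)
n=38: W (go to 33, an L position)
n=39: W (go to 34, an L position)
n=40: W (go to 35, an L position)
n=41: W (go to 36, an L position)
L entries with 1 ≤ n ≤ 41 (n=0 is outside the asked range and is not counted): n = 1, 2, 3, 4, 11, 12, 13, 14, 15, 22, 23, 24, 25, 26, 33, 34, 35, 36, 37; that makes 19.

19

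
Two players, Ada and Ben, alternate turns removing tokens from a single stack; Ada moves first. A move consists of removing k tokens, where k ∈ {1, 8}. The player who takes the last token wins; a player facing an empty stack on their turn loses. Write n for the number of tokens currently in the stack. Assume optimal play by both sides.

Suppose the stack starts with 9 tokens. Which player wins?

Ben wins.

Build the W/L table. Terminal = L. A non-terminal position is W if it has a move to some L; otherwise it is L.
n=0: no move → L
n=1: can move to 0, which is L ⇒ W
n=2: the only move is to 1(W), a W ⇒ L
n=3: can move to 2, which is L ⇒ W
n=4: the only move is to 3(W), a W ⇒ L
n=5: can move to 4, which is L ⇒ W
n=6: the only move is to 5(W), a W ⇒ L
n=7: can move to 6, which is L ⇒ W
n=8: can move to 0, which is L ⇒ W
n=9: moves to 8(W), 1(W); every one is W ⇒ L
The starting position 9 is L: whatever Ada does, the opponent receives a W position.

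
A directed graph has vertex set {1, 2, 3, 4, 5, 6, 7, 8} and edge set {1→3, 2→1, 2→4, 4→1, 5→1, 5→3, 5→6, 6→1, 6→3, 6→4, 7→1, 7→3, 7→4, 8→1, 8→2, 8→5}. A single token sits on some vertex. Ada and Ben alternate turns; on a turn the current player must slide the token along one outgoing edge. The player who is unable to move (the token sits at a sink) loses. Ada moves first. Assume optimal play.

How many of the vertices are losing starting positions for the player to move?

3

Classify positions by backward induction: terminal positions (no move available) are L. From any other position, the mover wins iff some move reaches an L.
Every edge goes from a vertex to one that appears earlier in the order 3, 1, 4, 6, 2, 7, 5, 8, so processing vertices in that order labels each vertex after all of its successors.
3: no outgoing edge → L
1: reaches L-position 3 → W
4: only reaches 1(W), which is W → L
6: reaches L-position 4 → W
2: reaches L-position 4 → W
7: reaches L-position 4 → W
5: reaches L-position 3 → W
8: only reaches 5(W), 2(W), 1(W), all W → L
The L vertices are 3, 4, 8; that is 3 in all.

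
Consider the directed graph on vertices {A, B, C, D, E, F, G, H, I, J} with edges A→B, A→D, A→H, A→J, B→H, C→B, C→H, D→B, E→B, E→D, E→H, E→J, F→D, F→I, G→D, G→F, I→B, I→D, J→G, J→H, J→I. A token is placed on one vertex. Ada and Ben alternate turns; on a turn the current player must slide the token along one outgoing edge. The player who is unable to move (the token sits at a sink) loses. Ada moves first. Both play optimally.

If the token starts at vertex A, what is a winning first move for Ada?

Move to D.

Label each position W (a win for the player to move) or L (a loss). A position with no legal move is L; any other position is W exactly when some move reaches an L, and L when every move reaches a W.
Every edge goes from a vertex to one that appears earlier in the order H, B, D, I, F, G, C, J, A, E, so processing vertices in that order labels each vertex after all of its successors.
H: no outgoing edge → L
B: can move to H, which is L ⇒ W
D: the only move is to B(W), a W ⇒ L
I: can move to D, which is L ⇒ W
F: can move to D, which is L ⇒ W
G: can move to D, which is L ⇒ W
C: can move to H, which is L ⇒ W
J: can move to H, which is L ⇒ W
A: can move to D, which is L ⇒ W
E: can move to D, which is L ⇒ W
From A, the L positions reachable in one move are: D, H. Any move reaching one of these is winning.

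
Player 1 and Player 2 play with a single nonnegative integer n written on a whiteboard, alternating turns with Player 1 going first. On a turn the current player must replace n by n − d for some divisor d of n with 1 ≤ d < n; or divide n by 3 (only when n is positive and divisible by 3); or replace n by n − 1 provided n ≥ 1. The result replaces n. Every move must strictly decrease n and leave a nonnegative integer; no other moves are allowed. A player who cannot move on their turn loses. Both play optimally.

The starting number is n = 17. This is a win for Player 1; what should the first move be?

Classify positions by backward induction: terminal positions (no move available) are L. From any other position, the mover wins iff some move reaches an L.
n=0: no move → L
n=1: reaches L-position 0 → W
n=2: only reaches 1(W), which is W → L
n=3: reaches L-position 2 → W
n=4: reaches L-position 2 → W
n=5: only reaches 4(W), which is W → L
n=6: reaches L-position 2 → W
n=7: only reaches 6(W), which is W → L
n=8: reaches L-position 7 → W
n=9: only reaches 3(W), 6(W), 8(W), all W → L
n=10: reaches L-position 5 → W
n=11: only reaches 10(W), which is W → L
n=12: reaches L-position 9 → W
n=13: only reaches 12(W), which is W → L
n=14: reaches L-position 7 → W
n=15: reaches L-position 5 → W
n=16: only reaches 8(W), 12(W), 14(W), 15(W), all W → L
n=17: reaches L-position 16 → W
From 17, the L positions reachable in one move are: 16.

Move to 16.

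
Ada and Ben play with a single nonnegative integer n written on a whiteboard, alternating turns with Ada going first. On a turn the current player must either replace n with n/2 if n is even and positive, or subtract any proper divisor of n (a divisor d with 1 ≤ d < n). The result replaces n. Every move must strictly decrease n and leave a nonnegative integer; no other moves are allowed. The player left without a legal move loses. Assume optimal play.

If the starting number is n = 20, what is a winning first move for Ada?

Compute win/loss labels from the base case upward. A position with no move is L. Any other position is W if it can reach an L in one move, else L.
n=0: no move → L
n=1: no move → L
n=2: reaches L-position 1 → W
n=3: only reaches 2(W), which is W → L
n=4: reaches L-position 3 → W
n=5: only reaches 4(W), which is W → L
n=6: reaches L-position 3 → W
n=7: only reaches 6(W), which is W → L
n=8: reaches L-position 7 → W
n=9: only reaches 6(W), 8(W), all W → L
n=10: reaches L-position 5 → W
n=11: only reaches 10(W), which is W → L
n=12: reaches L-position 9 → W
n=13: only reaches 12(W), which is W → L
n=14: reaches L-position 7 → W
n=15: only reaches 10(W), 12(W), 14(W), all W → L
n=16: reaches L-position 15 → W
n=17: only reaches 16(W), which is W → L
n=18: reaches L-position 9 → W
n=19: only reaches 18(W), which is W → L
n=20: reaches L-position 15 → W
From 20, the L positions reachable in one move are: 15, 19. Any move reaching one of these is winning.

Move to 15.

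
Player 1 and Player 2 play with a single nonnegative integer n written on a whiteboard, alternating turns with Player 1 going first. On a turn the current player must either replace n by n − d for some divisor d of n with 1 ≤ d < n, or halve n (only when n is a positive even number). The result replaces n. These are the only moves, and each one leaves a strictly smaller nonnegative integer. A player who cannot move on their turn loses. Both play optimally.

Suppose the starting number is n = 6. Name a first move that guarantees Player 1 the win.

Classify positions by backward induction: terminal positions (no move available) are L. From any other position, the mover wins iff some move reaches an L.
n=0: no move → L
n=1: no move → L
n=2: reaches L-position 1 → W
n=3: only reaches 2(W), which is W → L
n=4: reaches L-position 3 → W
n=5: only reaches 4(W), which is W → L
n=6: reaches L-position 3 → W
From 6, the L positions reachable in one move are: 3, 5. Any move reaching one of these is winning.

Move to 3.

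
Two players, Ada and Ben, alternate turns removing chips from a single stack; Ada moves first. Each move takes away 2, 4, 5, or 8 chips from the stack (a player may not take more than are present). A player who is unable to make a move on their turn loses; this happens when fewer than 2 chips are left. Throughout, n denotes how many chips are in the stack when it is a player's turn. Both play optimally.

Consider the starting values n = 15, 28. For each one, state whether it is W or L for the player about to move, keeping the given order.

15: W, 28: L

Work bottom-up. With no move the player to move loses. Otherwise the position is W if at least one move leads to an L position for the opponent, and L if every move leads to a W.
n=0: no move → L
n=1: no move → L
n=2: W (go to 0, an L position)
n=3: W (go to 1, an L position)
n=4: W (go to 0, an L position)
n=5: W (go to 1, an L position)
n=6: W (go to 1, an L position)
n=7: L (options 5(W), 3(W), 2(W) are all W)
n=8: W (go to 0, an L position)
n=9: W (go to 7, an L position)
n=10: L (options 8(W), 6(W), 5(W), 2(W) are all W)
n=11: W (go to 7, an L position)
n=12: W (go to 10, an L position)
n=13: L (options 11(W), 9(W), 8(W), 5(W) are all W)
n=14: W (go to 10, an L position)
n=15: W (go to 13, an L position)
n=16: L (options 14(W), 12(W), 11(W), 8(W) are all W)
n=17: W (go to 13, an L position)
n=18: W (go to 16, an L position)
n=19: L (options 17(W), 15(W), 14(W), 11(W) are all W)
n=20: W (go to 16, an L position)
n=21: W (go to 19, an L position)
n=22: L (options 20(W), 18(W), 17(W), 14(W) are all W)
n=23: W (go to 19, an L position)
n=24: W (go to 22, an L position)
n=25: L (options 23(W), 21(W), 20(W), 17(W) are all W)
n=26: W (go to 22, an L position)
n=27: W (go to 25, an L position)
n=28: L (options 26(W), 24(W), 23(W), 20(W) are all W)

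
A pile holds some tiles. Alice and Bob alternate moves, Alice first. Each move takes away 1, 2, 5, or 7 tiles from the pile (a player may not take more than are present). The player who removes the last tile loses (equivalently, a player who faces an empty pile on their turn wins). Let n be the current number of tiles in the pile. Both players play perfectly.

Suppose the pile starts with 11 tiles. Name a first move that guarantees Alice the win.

Build the W/L table. Terminal = W. A non-terminal position is W if it has a move to some L; otherwise it is L.
n=0: no move; the opponent has just taken the last tile and therefore loses → W
n=1: only reaches 0(W), which is W → L
n=2: reaches L-position 1 → W
n=3: reaches L-position 1 → W
n=4: only reaches 3(W), 2(W), all W → L
n=5: reaches L-position 4 → W
n=6: reaches L-position 4 → W
n=7: only reaches 6(W), 5(W), 2(W), 0(W), all W → L
n=8: reaches L-position 7 → W
n=9: reaches L-position 7 → W
n=10: only reaches 9(W), 8(W), 5(W), 3(W), all W → L
n=11: reaches L-position 10 → W
From 11, the L positions reachable in one move are: 10, 4. Any move reaching one of these is winning.

Remove 1, leaving 10.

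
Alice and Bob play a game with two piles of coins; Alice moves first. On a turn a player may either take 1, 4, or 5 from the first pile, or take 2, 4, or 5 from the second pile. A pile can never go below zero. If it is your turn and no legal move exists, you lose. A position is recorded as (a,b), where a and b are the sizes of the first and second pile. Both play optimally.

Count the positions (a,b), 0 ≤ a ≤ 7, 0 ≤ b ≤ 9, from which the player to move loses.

20

Label each position W (a win for the player to move) or L (a loss). A position with no legal move is L; any other position is W exactly when some move reaches an L, and L when every move reaches a W.
Every move lowers a or b (never raises either), so fill the grid row by row in increasing a, and left to right within a row: each cell's successors are then already labelled.
      b=0  b=1  b=2  b=3  b=4  b=5  b=6  b=7  b=8  b=9
a=0:    L    L    W    W    W    W    W    L    L    W
a=1:    W    W    L    L    W    W    W    W    W    L
a=2:    L    L    W    W    W    W    W    L    L    W
a=3:    W    W    L    L    W    W    W    W    W    L
a=4:    W    W    W    W    L    L    W    W    W    W
a=5:    W    W    W    W    W    W    L    W    W    W
a=6:    W    W    W    W    L    L    W    W    W    W
a=7:    W    W    W    W    W    W    L    W    W    W
Cells with no legal move (terminal, hence L): (0,0), (0,1).
The remaining L cells, each justified by listing all of its moves:
(0,7): →(0,5)(W), (0,3)(W), (0,2)(W) — all W, so L
(0,8): →(0,6)(W), (0,4)(W), (0,3)(W) — all W, so L
(1,2): →(0,2)(W), (1,0)(W) — all W, so L
(1,3): →(0,3)(W), (1,1)(W) — all W, so L
(1,9): →(0,9)(W), (1,7)(W), (1,5)(W), (1,4)(W) — all W, so L
(2,0): →(1,0)(W) only, which is W, so L
(2,1): →(1,1)(W) only, which is W, so L
(2,7): →(1,7)(W), (2,5)(W), (2,3)(W), (2,2)(W) — all W, so L
(2,8): →(1,8)(W), (2,6)(W), (2,4)(W), (2,3)(W) — all W, so L
(3,2): →(2,2)(W), (3,0)(W) — all W, so L
(3,3): →(2,3)(W), (3,1)(W) — all W, so L
(3,9): →(2,9)(W), (3,7)(W), (3,5)(W), (3,4)(W) — all W, so L
(4,4): →(3,4)(W), (0,4)(W), (4,2)(W), (4,0)(W) — all W, so L
(4,5): →(3,5)(W), (0,5)(W), (4,3)(W), (4,1)(W), (4,0)(W) — all W, so L
(5,6): →(4,6)(W), (1,6)(W), (0,6)(W), (5,4)(W), (5,2)(W), (5,1)(W) — all W, so L
(6,4): →(5,4)(W), (2,4)(W), (1,4)(W), (6,2)(W), (6,0)(W) — all W, so L
(6,5): →(5,5)(W), (2,5)(W), (1,5)(W), (6,3)(W), (6,1)(W), (6,0)(W) — all W, so L
(7,6): →(6,6)(W), (3,6)(W), (2,6)(W), (7,4)(W), (7,2)(W), (7,1)(W) — all W, so L
Every other cell has at least one move into one of the L cells above, so it is W.
L cells per row: a=0: 4, a=1: 3, a=2: 4, a=3: 3, a=4: 2, a=5: 1, a=6: 2, a=7: 1; total 20.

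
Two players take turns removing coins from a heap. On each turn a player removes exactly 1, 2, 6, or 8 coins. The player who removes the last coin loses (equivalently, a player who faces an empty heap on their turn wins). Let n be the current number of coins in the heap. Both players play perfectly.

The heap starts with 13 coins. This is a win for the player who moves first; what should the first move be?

Remove 2, leaving 11.

Classify positions by backward induction: terminal positions (no move available) are W. From any other position, the mover wins iff some move reaches an L.
n=0: no move; the opponent has just taken the last coin and therefore loses → W
n=1: only reaches 0(W), which is W → L
n=2: reaches L-position 1 → W
n=3: reaches L-position 1 → W
n=4: only reaches 3(W), 2(W), all W → L
n=5: reaches L-position 4 → W
n=6: reaches L-position 4 → W
n=7: reaches L-position 1 → W
n=8: only reaches 7(W), 6(W), 2(W), 0(W), all W → L
n=9: reaches L-position 8 → W
n=10: reaches L-position 8 → W
n=11: only reaches 10(W), 9(W), 5(W), 3(W), all W → L
n=12: reaches L-position 11 → W
n=13: reaches L-position 11 → W
From 13, the L positions reachable in one move are: 11.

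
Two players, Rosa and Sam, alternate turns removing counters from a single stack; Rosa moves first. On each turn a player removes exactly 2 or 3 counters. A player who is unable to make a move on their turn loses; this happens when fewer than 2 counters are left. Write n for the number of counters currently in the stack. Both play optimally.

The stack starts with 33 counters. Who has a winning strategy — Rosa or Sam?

Rosa wins.

Work bottom-up. With no move the player to move loses. Otherwise the position is W if at least one move leads to an L position for the opponent, and L if every move leads to a W.
n=0: no move → L
n=1: no move → L
n=2: W (go to 0, an L position)
n=3: W (go to 1, an L position)
n=4: W (go to 1, an L position)
n=5: L (options 3(W), 2(W) are all W)
n=6: L (options 4(W), 3(W) are all W)
n=7: W (go to 5, an L position)
n=8: W (go to 6, an L position)
n=9: W (go to 6, an L position)
n=10: L (options 8(W), 7(W) are all W)
n=11: L (options 9(W), 8(W) are all W)
n=12: W (go to 10, an L position)
n=13: W (go to 11, an L position)
n=14: W (go to 11, an L position)
n=15: L (options 13(W), 12(W) are all W)
n=16: L (options 14(W), 13(W) are all W)
n=17: W (go to 15, an L position)
n=18: W (go to 16, an L position)
n=19: W (go to 16, an L position)
n=20: L (options 18(W), 17(W) are all W)
n=21: L (options 19(W), 18(W) are all W)
n=22: W (go to 20, an L position)
n=23: W (go to 21, an L position)
n=24: W (go to 21, an L position)
n=25: L (options 23(W), 22(W) are all W)
n=26: L (options 24(W), 23(W) are all W)
n=27: W (go to 25, an L position)
n=28: W (go to 26, an L position)
n=29: W (go to 26, an L position)
n=30: L (options 28(W), 27(W) are all W)
n=31: L (options 29(W), 28(W) are all W)
n=32: W (go to 30, an L position)
n=33: W (go to 31, an L position)
From 33 Rosa can remove 2, leaving 31, reaching an L position.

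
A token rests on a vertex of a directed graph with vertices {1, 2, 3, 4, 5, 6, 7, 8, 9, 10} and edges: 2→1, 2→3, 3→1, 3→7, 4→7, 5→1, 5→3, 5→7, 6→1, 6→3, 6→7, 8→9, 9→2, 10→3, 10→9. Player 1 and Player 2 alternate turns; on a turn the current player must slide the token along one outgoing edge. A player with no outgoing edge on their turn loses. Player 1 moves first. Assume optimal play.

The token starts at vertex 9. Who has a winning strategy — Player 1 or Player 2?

Classify positions by backward induction: terminal positions (no move available) are L. From any other position, the mover wins iff some move reaches an L.
Every edge goes from a vertex to one that appears earlier in the order 1, 7, 3, 6, 2, 4, 5, 9, 10, 8, so processing vertices in that order labels each vertex after all of its successors.
1: no outgoing edge → L
7: no outgoing edge → L
3: W (go to 7, an L position)
6: W (go to 7, an L position)
2: W (go to 1, an L position)
4: W (go to 7, an L position)
5: W (go to 7, an L position)
9: L (sole option 2(W) is W)
10: W (go to 9, an L position)
8: W (go to 9, an L position)
Every move from 9 reaches a W position, so the mover loses.

Player 2 wins.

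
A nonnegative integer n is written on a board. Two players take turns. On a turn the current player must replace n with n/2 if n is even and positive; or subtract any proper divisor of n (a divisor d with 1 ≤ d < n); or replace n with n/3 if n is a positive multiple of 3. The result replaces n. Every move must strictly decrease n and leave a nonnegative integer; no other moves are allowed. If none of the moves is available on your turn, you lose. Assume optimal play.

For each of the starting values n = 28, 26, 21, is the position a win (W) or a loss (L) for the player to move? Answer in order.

Classify positions by backward induction: terminal positions (no move available) are L. From any other position, the mover wins iff some move reaches an L.
n=0: no move → L
n=1: no move → L
n=2: W (go to 1, an L position)
n=3: W (go to 1, an L position)
n=4: L (options 2(W), 3(W) are all W)
n=5: W (go to 4, an L position)
n=6: W (go to 4, an L position)
n=7: L (sole option 6(W) is W)
n=8: W (go to 4, an L position)
n=9: L (options 3(W), 6(W), 8(W) are all W)
n=10: W (go to 9, an L position)
n=11: L (sole option 10(W) is W)
n=12: W (go to 4, an L position)
n=13: L (sole option 12(W) is W)
n=14: W (go to 7, an L position)
n=15: L (options 5(W), 10(W), 12(W), 14(W) are all W)
n=16: W (go to 15, an L position)
n=17: L (sole option 16(W) is W)
n=18: W (go to 9, an L position)
n=19: L (sole option 18(W) is W)
n=20: W (go to 15, an L position)
n=21: W (go to 7, an L position)
n=22: W (go to 11, an L position)
n=23: L (sole option 22(W) is W)
n=24: W (go to 23, an L position)
n=25: L (options 20(W), 24(W) are all W)
n=26: W (go to 13, an L position)
n=27: W (go to 9, an L position)
n=28: L (options 14(W), 21(W), 24(W), 26(W), 27(W) are all W)

28: L, 26: W, 21: W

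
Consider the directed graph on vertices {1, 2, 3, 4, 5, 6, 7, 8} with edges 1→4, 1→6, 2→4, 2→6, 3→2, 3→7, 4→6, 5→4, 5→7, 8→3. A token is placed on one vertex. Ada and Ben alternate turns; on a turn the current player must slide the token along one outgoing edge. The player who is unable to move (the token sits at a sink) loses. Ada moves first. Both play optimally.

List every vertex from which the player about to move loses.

6, 7, 8

Use the standard recursion: the mover loses at a terminal position; elsewhere, the mover wins exactly when some move hands the opponent an L position.
Every edge goes from a vertex to one that appears earlier in the order 6, 7, 4, 5, 1, 2, 3, 8, so processing vertices in that order labels each vertex after all of its successors.
6: no outgoing edge → L
7: no outgoing edge → L
4: W (go to 6, an L position)
5: W (go to 7, an L position)
1: W (go to 6, an L position)
2: W (go to 6, an L position)
3: W (go to 7, an L position)
8: L (sole option 3(W) is W)
Reading off the rows marked L gives the requested list; there are 3 such vertices.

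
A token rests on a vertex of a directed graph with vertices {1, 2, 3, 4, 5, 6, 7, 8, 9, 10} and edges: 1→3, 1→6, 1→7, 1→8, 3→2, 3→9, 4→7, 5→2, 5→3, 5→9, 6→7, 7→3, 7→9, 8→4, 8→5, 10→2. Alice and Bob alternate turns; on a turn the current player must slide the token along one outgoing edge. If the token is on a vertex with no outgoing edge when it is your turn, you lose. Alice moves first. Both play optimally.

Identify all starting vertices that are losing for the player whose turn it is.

2, 4, 6, 9

Positions with no move are L. A position that does have a move is losing for the player to move precisely when every available move leads to a winning position for the opponent. Fill in the labels:
Every edge goes from a vertex to one that appears earlier in the order 2, 9, 3, 7, 4, 5, 10, 8, 6, 1, so processing vertices in that order labels each vertex after all of its successors.
2: no outgoing edge → L
9: no outgoing edge → L
3: →9(L), so W
7: →9(L), so W
4: →7(W) only, which is W, so L
5: →9(L), so W
10: →2(L), so W
8: →4(L), so W
6: →7(W) only, which is W, so L
1: →6(L), so W
Reading off the rows marked L gives the requested list; there are 4 such vertices.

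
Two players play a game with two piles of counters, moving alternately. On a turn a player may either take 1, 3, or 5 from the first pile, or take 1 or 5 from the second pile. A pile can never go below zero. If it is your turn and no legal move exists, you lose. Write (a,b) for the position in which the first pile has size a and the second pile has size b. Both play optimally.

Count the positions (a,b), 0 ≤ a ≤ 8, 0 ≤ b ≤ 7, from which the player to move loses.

36

Work bottom-up. With no move the player to move loses. Otherwise the position is W if at least one move leads to an L position for the opponent, and L if every move leads to a W.
Every move lowers a or b (never raises either), so fill the grid row by row in increasing a, and left to right within a row: each cell's successors are then already labelled.
      b=0  b=1  b=2  b=3  b=4  b=5  b=6  b=7
a=0:    L    W    L    W    L    W    L    W
a=1:    W    L    W    L    W    L    W    L
a=2:    L    W    L    W    L    W    L    W
a=3:    W    L    W    L    W    L    W    L
a=4:    L    W    L    W    L    W    L    W
a=5:    W    L    W    L    W    L    W    L
a=6:    L    W    L    W    L    W    L    W
a=7:    W    L    W    L    W    L    W    L
a=8:    L    W    L    W    L    W    L    W
Cells with no legal move (terminal, hence L): (0,0).
The remaining L cells, each justified by listing all of its moves:
(0,2): →(0,1)(W) only, which is W, so L
(0,4): →(0,3)(W) only, which is W, so L
(0,6): →(0,5)(W), (0,1)(W) — all W, so L
(1,1): →(0,1)(W), (1,0)(W) — all W, so L
(1,3): →(0,3)(W), (1,2)(W) — all W, so L
(1,5): →(0,5)(W), (1,4)(W), (1,0)(W) — all W, so L
(1,7): →(0,7)(W), (1,6)(W), (1,2)(W) — all W, so L
(2,0): →(1,0)(W) only, which is W, so L
(2,2): →(1,2)(W), (2,1)(W) — all W, so L
(2,4): →(1,4)(W), (2,3)(W) — all W, so L
(2,6): →(1,6)(W), (2,5)(W), (2,1)(W) — all W, so L
(3,1): →(2,1)(W), (0,1)(W), (3,0)(W) — all W, so L
(3,3): →(2,3)(W), (0,3)(W), (3,2)(W) — all W, so L
(3,5): →(2,5)(W), (0,5)(W), (3,4)(W), (3,0)(W) — all W, so L
(3,7): →(2,7)(W), (0,7)(W), (3,6)(W), (3,2)(W) — all W, so L
(4,0): →(3,0)(W), (1,0)(W) — all W, so L
(4,2): →(3,2)(W), (1,2)(W), (4,1)(W) — all W, so L
(4,4): →(3,4)(W), (1,4)(W), (4,3)(W) — all W, so L
(4,6): →(3,6)(W), (1,6)(W), (4,5)(W), (4,1)(W) — all W, so L
(5,1): →(4,1)(W), (2,1)(W), (0,1)(W), (5,0)(W) — all W, so L
(5,3): →(4,3)(W), (2,3)(W), (0,3)(W), (5,2)(W) — all W, so L
(5,5): →(4,5)(W), (2,5)(W), (0,5)(W), (5,4)(W), (5,0)(W) — all W, so L
(5,7): →(4,7)(W), (2,7)(W), (0,7)(W), (5,6)(W), (5,2)(W) — all W, so L
(6,0): →(5,0)(W), (3,0)(W), (1,0)(W) — all W, so L
(6,2): →(5,2)(W), (3,2)(W), (1,2)(W), (6,1)(W) — all W, so L
(6,4): →(5,4)(W), (3,4)(W), (1,4)(W), (6,3)(W) — all W, so L
(6,6): →(5,6)(W), (3,6)(W), (1,6)(W), (6,5)(W), (6,1)(W) — all W, so L
(7,1): →(6,1)(W), (4,1)(W), (2,1)(W), (7,0)(W) — all W, so L
(7,3): →(6,3)(W), (4,3)(W), (2,3)(W), (7,2)(W) — all W, so L
(7,5): →(6,5)(W), (4,5)(W), (2,5)(W), (7,4)(W), (7,0)(W) — all W, so L
(7,7): →(6,7)(W), (4,7)(W), (2,7)(W), (7,6)(W), (7,2)(W) — all W, so L
(8,0): →(7,0)(W), (5,0)(W), (3,0)(W) — all W, so L
(8,2): →(7,2)(W), (5,2)(W), (3,2)(W), (8,1)(W) — all W, so L
(8,4): →(7,4)(W), (5,4)(W), (3,4)(W), (8,3)(W) — all W, so L
(8,6): →(7,6)(W), (5,6)(W), (3,6)(W), (8,5)(W), (8,1)(W) — all W, so L
Every other cell has at least one move into one of the L cells above, so it is W.
L cells per row: a=0: 4, a=1: 4, a=2: 4, a=3: 4, a=4: 4, a=5: 4, a=6: 4, a=7: 4, a=8: 4; total 36.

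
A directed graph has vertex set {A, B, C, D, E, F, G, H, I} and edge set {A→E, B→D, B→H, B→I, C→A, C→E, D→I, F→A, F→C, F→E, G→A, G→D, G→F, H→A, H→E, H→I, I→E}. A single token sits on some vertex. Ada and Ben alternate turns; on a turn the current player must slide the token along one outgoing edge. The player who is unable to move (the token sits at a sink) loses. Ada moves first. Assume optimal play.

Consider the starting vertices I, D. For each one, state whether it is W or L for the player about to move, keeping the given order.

I: W, D: L

Label each position W (a win for the player to move) or L (a loss). A position with no legal move is L; any other position is W exactly when some move reaches an L, and L when every move reaches a W.
Every edge goes from a vertex to one that appears earlier in the order E, I, D, A, H, C, F, G, B, so processing vertices in that order labels each vertex after all of its successors.
E: no outgoing edge → L
I: can move to E, which is L ⇒ W
D: the only move is to I(W), a W ⇒ L
A: can move to E, which is L ⇒ W
H: can move to E, which is L ⇒ W
C: can move to E, which is L ⇒ W
F: can move to E, which is L ⇒ W
G: can move to D, which is L ⇒ W
B: can move to D, which is L ⇒ W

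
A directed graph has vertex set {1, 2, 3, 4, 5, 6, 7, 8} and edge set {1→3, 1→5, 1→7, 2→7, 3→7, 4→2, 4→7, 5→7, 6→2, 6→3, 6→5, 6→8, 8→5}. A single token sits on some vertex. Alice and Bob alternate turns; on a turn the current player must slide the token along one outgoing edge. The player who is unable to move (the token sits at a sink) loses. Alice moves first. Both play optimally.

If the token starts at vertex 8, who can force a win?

Bob wins.

Build the W/L table. Terminal = L. A non-terminal position is W if it has a move to some L; otherwise it is L.
Every edge goes from a vertex to one that appears earlier in the order 7, 3, 5, 8, 2, 1, 4, 6, so processing vertices in that order labels each vertex after all of its successors.
7: no outgoing edge → L
3: reaches L-position 7 → W
5: reaches L-position 7 → W
8: only reaches 5(W), which is W → L
2: reaches L-position 7 → W
1: reaches L-position 7 → W
4: reaches L-position 7 → W
6: reaches L-position 8 → W
Every move from 8 reaches a W position, so the mover loses.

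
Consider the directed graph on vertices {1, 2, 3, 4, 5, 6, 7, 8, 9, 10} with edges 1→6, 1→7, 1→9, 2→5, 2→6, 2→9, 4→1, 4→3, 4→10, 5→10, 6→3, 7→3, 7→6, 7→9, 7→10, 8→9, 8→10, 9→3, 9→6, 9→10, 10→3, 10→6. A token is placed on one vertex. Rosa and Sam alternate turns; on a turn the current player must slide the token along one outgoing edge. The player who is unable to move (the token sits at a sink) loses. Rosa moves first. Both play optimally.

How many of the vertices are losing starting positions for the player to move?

Build the W/L table. Terminal = L. A non-terminal position is W if it has a move to some L; otherwise it is L.
Every edge goes from a vertex to one that appears earlier in the order 3, 6, 10, 9, 5, 7, 1, 2, 8, 4, so processing vertices in that order labels each vertex after all of its successors.
3: no outgoing edge → L
6: reaches L-position 3 → W
10: reaches L-position 3 → W
9: reaches L-position 3 → W
5: only reaches 10(W), which is W → L
7: reaches L-position 3 → W
1: only reaches 7(W), 9(W), 6(W), all W → L
2: reaches L-position 5 → W
8: only reaches 9(W), 10(W), all W → L
4: reaches L-position 1 → W
The L vertices are 1, 3, 5, 8; that is 4 in all.

4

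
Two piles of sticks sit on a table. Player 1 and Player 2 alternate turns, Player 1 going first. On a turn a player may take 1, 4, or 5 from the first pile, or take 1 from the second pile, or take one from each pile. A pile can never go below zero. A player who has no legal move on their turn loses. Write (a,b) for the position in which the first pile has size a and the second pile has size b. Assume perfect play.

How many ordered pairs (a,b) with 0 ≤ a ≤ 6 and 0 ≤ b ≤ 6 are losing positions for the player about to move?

14

Build the W/L table. Terminal = L. A non-terminal position is W if it has a move to some L; otherwise it is L.
Every move lowers a or b (never raises either), so fill the grid row by row in increasing a, and left to right within a row: each cell's successors are then already labelled.
      b=0  b=1  b=2  b=3  b=4  b=5  b=6
a=0:    L    W    L    W    L    W    L
a=1:    W    W    W    W    W    W    W
a=2:    L    W    L    W    L    W    L
a=3:    W    W    W    W    W    W    W
a=4:    W    L    W    L    W    L    W
a=5:    W    W    W    W    W    W    W
a=6:    W    L    W    L    W    L    W
Cells with no legal move (terminal, hence L): (0,0).
The remaining L cells, each justified by listing all of its moves:
(0,2): L (sole option (0,1)(W) is W)
(0,4): L (sole option (0,3)(W) is W)
(0,6): L (sole option (0,5)(W) is W)
(2,0): L (sole option (1,0)(W) is W)
(2,2): L (options (1,2)(W), (2,1)(W), (1,1)(W) are all W)
(2,4): L (options (1,4)(W), (2,3)(W), (1,3)(W) are all W)
(2,6): L (options (1,6)(W), (2,5)(W), (1,5)(W) are all W)
(4,1): L (options (3,1)(W), (0,1)(W), (4,0)(W), (3,0)(W) are all W)
(4,3): L (options (3,3)(W), (0,3)(W), (4,2)(W), (3,2)(W) are all W)
(4,5): L (options (3,5)(W), (0,5)(W), (4,4)(W), (3,4)(W) are all W)
(6,1): L (options (5,1)(W), (2,1)(W), (1,1)(W), (6,0)(W), (5,0)(W) are all W)
(6,3): L (options (5,3)(W), (2,3)(W), (1,3)(W), (6,2)(W), (5,2)(W) are all W)
(6,5): L (options (5,5)(W), (2,5)(W), (1,5)(W), (6,4)(W), (5,4)(W) are all W)
Every other cell has at least one move into one of the L cells above, so it is W.
L cells per row: a=0: 4, a=1: 0, a=2: 4, a=3: 0, a=4: 3, a=5: 0, a=6: 3; total 14.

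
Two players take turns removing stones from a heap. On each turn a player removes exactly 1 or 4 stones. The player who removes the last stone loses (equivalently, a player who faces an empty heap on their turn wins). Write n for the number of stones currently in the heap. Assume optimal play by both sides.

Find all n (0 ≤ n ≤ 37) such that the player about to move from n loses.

Positions with no move are W. A position that does have a move is losing for the player to move precisely when every available move leads to a winning position for the opponent. Fill in the labels:
n=0: no move; the opponent has just taken the last stone and therefore loses → W
n=1: →0(W) only, which is W, so L
n=2: →1(L), so W
n=3: →2(W) only, which is W, so L
n=4: →3(L), so W
n=5: →1(L), so W
n=6: →5(W), 2(W) — all W, so L
n=7: →6(L), so W
n=8: →7(W), 4(W) — all W, so L
n=9: →8(L), so W
n=10: →6(L), so W
n=11: →10(W), 7(W) — all W, so L
n=12: →11(L), so W
n=13: →12(W), 9(W) — all W, so L
n=14: →13(L), so W
n=15: →11(L), so W
n=16: →15(W), 12(W) — all W, so L
n=17: →16(L), so W
n=18: →17(W), 14(W) — all W, so L
n=19: →18(L), so W
n=20: →16(L), so W
n=21: →20(W), 17(W) — all W, so L
n=22: →21(L), so W
n=23: →22(W), 19(W) — all W, so L
n=24: →23(L), so W
n=25: →21(L), so W
n=26: →25(W), 22(W) — all W, so L
n=27: →26(L), so W
n=28: →27(W), 24(W) — all W, so L
n=29: →28(L), so W
n=30: →26(L), so W
n=31: →30(W), 27(W) — all W, so L
n=32: →31(L), so W
n=33: →32(W), 29(W) — all W, so L
n=34: →33(L), so W
n=35: →31(L), so W
n=36: →35(W), 32(W) — all W, so L
n=37: →36(L), so W
The losing starting values of n are exactly the entries labelled L in this table (15 of them).

1, 3, 6, 8, 11, 13, 16, 18, 21, 23, 26, 28, 31, 33, 36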